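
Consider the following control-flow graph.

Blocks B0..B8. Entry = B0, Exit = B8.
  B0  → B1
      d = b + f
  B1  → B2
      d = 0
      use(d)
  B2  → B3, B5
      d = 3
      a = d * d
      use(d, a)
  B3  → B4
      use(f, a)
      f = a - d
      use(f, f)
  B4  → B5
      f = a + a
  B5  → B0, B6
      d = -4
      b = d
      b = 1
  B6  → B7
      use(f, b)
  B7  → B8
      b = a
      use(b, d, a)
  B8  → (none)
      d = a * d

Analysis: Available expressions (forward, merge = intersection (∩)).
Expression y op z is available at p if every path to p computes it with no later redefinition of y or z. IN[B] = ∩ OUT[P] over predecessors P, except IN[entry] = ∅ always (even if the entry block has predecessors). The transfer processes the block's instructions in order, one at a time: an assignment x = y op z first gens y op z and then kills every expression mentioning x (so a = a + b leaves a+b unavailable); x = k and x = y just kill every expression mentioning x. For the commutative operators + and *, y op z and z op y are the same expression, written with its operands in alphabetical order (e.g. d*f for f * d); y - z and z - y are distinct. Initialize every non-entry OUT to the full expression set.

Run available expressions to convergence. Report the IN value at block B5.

Fixpoint table:
  B0:  IN={}  OUT={b+f}
  B1:  IN={b+f}  OUT={b+f}
  B2:  IN={b+f}  OUT={b+f, d*d}
  B3:  IN={b+f, d*d}  OUT={a-d, d*d}
  B4:  IN={a-d, d*d}  OUT={a+a, a-d, d*d}
  B5:  IN={d*d}  OUT={}
  B6:  IN={}  OUT={}
  B7:  IN={}  OUT={}
  B8:  IN={}  OUT={}

Merge at B5: IN[B5] = OUT[B2] ∩ OUT[B4] = {d*d}

Answer: {d*d}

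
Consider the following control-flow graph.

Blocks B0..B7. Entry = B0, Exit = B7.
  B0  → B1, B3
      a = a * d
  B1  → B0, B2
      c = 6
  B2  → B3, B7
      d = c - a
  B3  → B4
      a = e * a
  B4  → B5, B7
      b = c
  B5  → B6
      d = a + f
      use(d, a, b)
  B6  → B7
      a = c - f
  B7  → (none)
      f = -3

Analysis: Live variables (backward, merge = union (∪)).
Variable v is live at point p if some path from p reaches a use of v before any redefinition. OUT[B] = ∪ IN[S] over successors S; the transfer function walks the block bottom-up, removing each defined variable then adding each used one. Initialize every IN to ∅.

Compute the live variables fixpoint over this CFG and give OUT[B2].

Answer: {a, c, e, f}

Derivation:
Per-block solution:
  B0:   IN={a, c, d, e, f}   OUT={a, c, d, e, f}
  B1:   IN={a, d, e, f}   OUT={a, c, d, e, f}
  B2:   IN={a, c, e, f}   OUT={a, c, e, f}
  B3:   IN={a, c, e, f}   OUT={a, c, f}
  B4:   IN={a, c, f}   OUT={a, b, c, f}
  B5:   IN={a, b, c, f}   OUT={c, f}
  B6:   IN={c, f}   OUT={}
  B7:   IN={}   OUT={}

Merge at B2: OUT[B2] = IN[B3] ⊔ IN[B7] = {a, c, e, f}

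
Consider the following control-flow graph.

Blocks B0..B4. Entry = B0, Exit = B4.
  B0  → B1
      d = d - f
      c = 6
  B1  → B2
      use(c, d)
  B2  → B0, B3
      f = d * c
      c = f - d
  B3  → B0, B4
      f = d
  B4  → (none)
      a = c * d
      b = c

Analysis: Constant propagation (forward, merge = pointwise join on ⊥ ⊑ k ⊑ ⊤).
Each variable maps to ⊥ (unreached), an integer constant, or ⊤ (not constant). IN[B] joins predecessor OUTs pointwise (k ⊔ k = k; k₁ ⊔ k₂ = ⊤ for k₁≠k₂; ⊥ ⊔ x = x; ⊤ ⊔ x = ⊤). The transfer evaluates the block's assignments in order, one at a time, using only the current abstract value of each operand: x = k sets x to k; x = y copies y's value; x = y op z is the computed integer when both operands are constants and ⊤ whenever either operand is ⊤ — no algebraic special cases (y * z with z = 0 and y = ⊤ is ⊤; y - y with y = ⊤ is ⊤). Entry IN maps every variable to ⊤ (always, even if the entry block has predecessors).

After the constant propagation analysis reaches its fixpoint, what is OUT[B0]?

Answer: {a: ⊤, b: ⊤, c: 6, d: ⊤, e: ⊤, f: ⊤}

Working:
Per-block solution:
  B0:   IN=(all ⊤)   OUT={c:6; rest ⊤}
  B1:   IN={c:6; rest ⊤}   OUT={c:6; rest ⊤}
  B2:   IN={c:6; rest ⊤}   OUT=(all ⊤)
  B3:   IN=(all ⊤)   OUT=(all ⊤)
  B4:   IN=(all ⊤)   OUT=(all ⊤)

Merge at B0 (entry node, so the boundary value (all ⊤) is joined with the incoming edge(s)): IN[B0] = (all ⊤) ⊔ OUT[B2] ⊔ OUT[B3] = {a: ⊤, b: ⊤, c: ⊤, d: ⊤, e: ⊤, f: ⊤}
Applying B0's transfer function to that IN value gives OUT[B0] (row B0 above).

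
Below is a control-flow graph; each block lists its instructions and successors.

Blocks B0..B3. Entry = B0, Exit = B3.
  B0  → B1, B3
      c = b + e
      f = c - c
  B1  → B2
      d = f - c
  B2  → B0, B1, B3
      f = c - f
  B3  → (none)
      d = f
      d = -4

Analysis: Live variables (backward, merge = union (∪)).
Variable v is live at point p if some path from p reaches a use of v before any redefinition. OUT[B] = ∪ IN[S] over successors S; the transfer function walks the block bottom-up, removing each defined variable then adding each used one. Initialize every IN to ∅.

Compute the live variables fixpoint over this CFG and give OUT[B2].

Fixpoint table:
  B0:   IN={b, e}   OUT={b, c, e, f}
  B1:   IN={b, c, e, f}   OUT={b, c, e, f}
  B2:   IN={b, c, e, f}   OUT={b, c, e, f}
  B3:   IN={f}   OUT={}

Merge at B2: OUT[B2] = IN[B0] ⊔ IN[B1] ⊔ IN[B3] = {b, c, e, f}

Answer: {b, c, e, f}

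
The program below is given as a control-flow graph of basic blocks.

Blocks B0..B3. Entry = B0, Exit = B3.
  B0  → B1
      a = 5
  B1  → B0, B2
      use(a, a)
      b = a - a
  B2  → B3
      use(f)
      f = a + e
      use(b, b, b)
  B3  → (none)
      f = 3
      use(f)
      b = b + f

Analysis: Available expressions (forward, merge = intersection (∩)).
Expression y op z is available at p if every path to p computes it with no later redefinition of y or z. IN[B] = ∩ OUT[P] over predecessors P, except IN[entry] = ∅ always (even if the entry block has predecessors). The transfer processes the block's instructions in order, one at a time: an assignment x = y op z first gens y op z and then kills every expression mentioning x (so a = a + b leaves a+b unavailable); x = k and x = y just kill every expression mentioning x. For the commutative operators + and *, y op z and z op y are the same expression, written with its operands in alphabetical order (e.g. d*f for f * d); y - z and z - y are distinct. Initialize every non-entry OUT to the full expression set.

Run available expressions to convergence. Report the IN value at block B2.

Fixpoint table:
  B0:  IN={}  OUT={}
  B1:  IN={}  OUT={a-a}
  B2:  IN={a-a}  OUT={a+e, a-a}
  B3:  IN={a+e, a-a}  OUT={a+e, a-a}

Merge at B2: IN[B2] = OUT[B1] = {a-a}

Answer: {a-a}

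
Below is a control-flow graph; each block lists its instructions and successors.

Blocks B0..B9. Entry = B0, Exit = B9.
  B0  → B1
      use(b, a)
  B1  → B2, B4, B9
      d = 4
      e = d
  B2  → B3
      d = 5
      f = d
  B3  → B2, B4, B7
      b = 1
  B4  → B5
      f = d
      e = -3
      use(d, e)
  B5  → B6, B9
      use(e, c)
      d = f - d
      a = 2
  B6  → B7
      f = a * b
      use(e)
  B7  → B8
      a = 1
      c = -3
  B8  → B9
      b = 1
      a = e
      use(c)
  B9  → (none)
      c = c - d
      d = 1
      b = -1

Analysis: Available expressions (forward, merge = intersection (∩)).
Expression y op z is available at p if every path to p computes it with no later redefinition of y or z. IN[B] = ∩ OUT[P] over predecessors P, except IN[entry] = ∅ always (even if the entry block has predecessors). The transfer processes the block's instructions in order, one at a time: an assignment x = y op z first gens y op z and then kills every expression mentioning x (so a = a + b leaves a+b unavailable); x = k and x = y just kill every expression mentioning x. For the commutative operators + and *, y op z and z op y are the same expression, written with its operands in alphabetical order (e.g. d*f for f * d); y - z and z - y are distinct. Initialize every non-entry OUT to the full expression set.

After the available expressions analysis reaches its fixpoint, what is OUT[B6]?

Per-block solution:
  B0:   IN={}   OUT={}
  B1:   IN={}   OUT={}
  B2:   IN={}   OUT={}
  B3:   IN={}   OUT={}
  B4:   IN={}   OUT={}
  B5:   IN={}   OUT={}
  B6:   IN={}   OUT={a*b}
  B7:   IN={}   OUT={}
  B8:   IN={}   OUT={}
  B9:   IN={}   OUT={}

Merge at B6: IN[B6] = OUT[B5] = {}
Applying B6's transfer function to that IN value gives OUT[B6] (row B6 above).

Answer: {a*b}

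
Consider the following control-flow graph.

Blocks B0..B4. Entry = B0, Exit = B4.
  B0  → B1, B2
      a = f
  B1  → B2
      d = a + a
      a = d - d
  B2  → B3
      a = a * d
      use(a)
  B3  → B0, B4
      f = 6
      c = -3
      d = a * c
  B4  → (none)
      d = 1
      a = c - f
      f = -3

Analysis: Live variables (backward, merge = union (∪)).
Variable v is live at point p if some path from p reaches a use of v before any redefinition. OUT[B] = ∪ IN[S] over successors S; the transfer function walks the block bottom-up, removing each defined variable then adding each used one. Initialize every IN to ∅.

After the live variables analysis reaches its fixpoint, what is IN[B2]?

Answer: {a, d}

Trace:
Converged values:
  B0:   IN={d, f}   OUT={a, d}
  B1:   IN={a}   OUT={a, d}
  B2:   IN={a, d}   OUT={a}
  B3:   IN={a}   OUT={c, d, f}
  B4:   IN={c, f}   OUT={}

Merge at B2: OUT[B2] = IN[B3] = {a}
Applying B2's transfer function to that OUT value gives IN[B2] (row B2 above).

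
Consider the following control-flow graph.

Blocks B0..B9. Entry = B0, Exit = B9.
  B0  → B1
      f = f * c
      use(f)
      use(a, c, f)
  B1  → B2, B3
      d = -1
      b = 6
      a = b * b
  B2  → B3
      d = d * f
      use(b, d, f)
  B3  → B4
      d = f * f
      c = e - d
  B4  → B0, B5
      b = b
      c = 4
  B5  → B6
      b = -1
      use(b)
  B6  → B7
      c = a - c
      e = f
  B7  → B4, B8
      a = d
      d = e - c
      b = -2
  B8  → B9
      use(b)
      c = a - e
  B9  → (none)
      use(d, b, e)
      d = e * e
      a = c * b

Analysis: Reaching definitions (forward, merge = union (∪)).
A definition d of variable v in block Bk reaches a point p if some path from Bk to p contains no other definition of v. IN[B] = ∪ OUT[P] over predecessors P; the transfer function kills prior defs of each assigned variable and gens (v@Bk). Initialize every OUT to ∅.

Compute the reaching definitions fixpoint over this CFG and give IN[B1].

Answer: {a@B1, a@B7, b@B4, c@B4, d@B3, d@B7, e@B6, f@B0}

Working:
Per-block solution:
  B0: | IN={a@B1, a@B7, b@B4, c@B4, d@B3, d@B7, e@B6, f@B0} | OUT={a@B1, a@B7, b@B4, c@B4, d@B3, d@B7, e@B6, f@B0}
  B1: | IN={a@B1, a@B7, b@B4, c@B4, d@B3, d@B7, e@B6, f@B0} | OUT={a@B1, b@B1, c@B4, d@B1, e@B6, f@B0}
  B2: | IN={a@B1, b@B1, c@B4, d@B1, e@B6, f@B0} | OUT={a@B1, b@B1, c@B4, d@B2, e@B6, f@B0}
  B3: | IN={a@B1, b@B1, c@B4, d@B1, d@B2, e@B6, f@B0} | OUT={a@B1, b@B1, c@B3, d@B3, e@B6, f@B0}
  B4: | IN={a@B1, a@B7, b@B1, b@B7, c@B3, c@B6, d@B3, d@B7, e@B6, f@B0} | OUT={a@B1, a@B7, b@B4, c@B4, d@B3, d@B7, e@B6, f@B0}
  B5: | IN={a@B1, a@B7, b@B4, c@B4, d@B3, d@B7, e@B6, f@B0} | OUT={a@B1, a@B7, b@B5, c@B4, d@B3, d@B7, e@B6, f@B0}
  B6: | IN={a@B1, a@B7, b@B5, c@B4, d@B3, d@B7, e@B6, f@B0} | OUT={a@B1, a@B7, b@B5, c@B6, d@B3, d@B7, e@B6, f@B0}
  B7: | IN={a@B1, a@B7, b@B5, c@B6, d@B3, d@B7, e@B6, f@B0} | OUT={a@B7, b@B7, c@B6, d@B7, e@B6, f@B0}
  B8: | IN={a@B7, b@B7, c@B6, d@B7, e@B6, f@B0} | OUT={a@B7, b@B7, c@B8, d@B7, e@B6, f@B0}
  B9: | IN={a@B7, b@B7, c@B8, d@B7, e@B6, f@B0} | OUT={a@B9, b@B7, c@B8, d@B9, e@B6, f@B0}

Merge at B1: IN[B1] = OUT[B0] = {a@B1, a@B7, b@B4, c@B4, d@B3, d@B7, e@B6, f@B0}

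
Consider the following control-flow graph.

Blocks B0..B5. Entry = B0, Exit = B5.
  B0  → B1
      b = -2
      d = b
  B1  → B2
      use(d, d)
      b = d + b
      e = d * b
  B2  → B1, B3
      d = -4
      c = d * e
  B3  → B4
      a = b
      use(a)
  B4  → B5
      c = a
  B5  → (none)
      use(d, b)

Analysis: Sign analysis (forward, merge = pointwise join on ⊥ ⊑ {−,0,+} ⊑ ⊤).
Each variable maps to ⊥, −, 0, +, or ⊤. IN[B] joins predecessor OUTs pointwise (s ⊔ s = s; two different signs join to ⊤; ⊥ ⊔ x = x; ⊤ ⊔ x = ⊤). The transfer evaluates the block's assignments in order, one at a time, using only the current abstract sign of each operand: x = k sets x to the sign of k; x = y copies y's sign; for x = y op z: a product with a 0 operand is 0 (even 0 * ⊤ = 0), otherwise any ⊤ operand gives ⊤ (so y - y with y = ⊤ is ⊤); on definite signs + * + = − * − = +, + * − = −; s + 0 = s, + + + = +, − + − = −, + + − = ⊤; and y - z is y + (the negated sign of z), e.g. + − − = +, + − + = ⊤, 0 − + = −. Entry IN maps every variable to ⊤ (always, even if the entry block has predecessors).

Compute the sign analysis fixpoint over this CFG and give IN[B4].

Answer: {a: -, b: -, c: -, d: -, e: +, f: ⊤}

Working:
Fixpoint table:
  B0: | IN=(all ⊤) | OUT={b:-, d:-; rest ⊤}
  B1: | IN={b:-, d:-; rest ⊤} | OUT={b:-, d:-, e:+; rest ⊤}
  B2: | IN={b:-, d:-, e:+; rest ⊤} | OUT={b:-, c:-, d:-, e:+; rest ⊤}
  B3: | IN={b:-, c:-, d:-, e:+; rest ⊤} | OUT={a:-, b:-, c:-, d:-, e:+; rest ⊤}
  B4: | IN={a:-, b:-, c:-, d:-, e:+; rest ⊤} | OUT={a:-, b:-, c:-, d:-, e:+; rest ⊤}
  B5: | IN={a:-, b:-, c:-, d:-, e:+; rest ⊤} | OUT={a:-, b:-, c:-, d:-, e:+; rest ⊤}

Merge at B4: IN[B4] = OUT[B3] = {a: -, b: -, c: -, d: -, e: +, f: ⊤}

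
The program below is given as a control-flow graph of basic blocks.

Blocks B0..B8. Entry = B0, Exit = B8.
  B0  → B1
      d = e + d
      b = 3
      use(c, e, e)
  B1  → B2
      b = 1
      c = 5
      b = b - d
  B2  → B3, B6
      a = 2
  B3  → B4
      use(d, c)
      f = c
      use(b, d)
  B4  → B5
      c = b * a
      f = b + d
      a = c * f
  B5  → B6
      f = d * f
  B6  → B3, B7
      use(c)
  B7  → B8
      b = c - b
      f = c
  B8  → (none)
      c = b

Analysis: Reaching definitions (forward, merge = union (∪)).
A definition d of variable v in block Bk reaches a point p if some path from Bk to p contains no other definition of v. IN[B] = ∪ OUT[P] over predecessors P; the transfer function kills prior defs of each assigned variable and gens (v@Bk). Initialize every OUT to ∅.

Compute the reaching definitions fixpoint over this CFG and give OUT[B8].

Answer: {a@B2, a@B4, b@B7, c@B8, d@B0, f@B7}

Derivation:
Fixpoint table:
  B0: | IN={} | OUT={b@B0, d@B0}
  B1: | IN={b@B0, d@B0} | OUT={b@B1, c@B1, d@B0}
  B2: | IN={b@B1, c@B1, d@B0} | OUT={a@B2, b@B1, c@B1, d@B0}
  B3: | IN={a@B2, a@B4, b@B1, c@B1, c@B4, d@B0, f@B5} | OUT={a@B2, a@B4, b@B1, c@B1, c@B4, d@B0, f@B3}
  B4: | IN={a@B2, a@B4, b@B1, c@B1, c@B4, d@B0, f@B3} | OUT={a@B4, b@B1, c@B4, d@B0, f@B4}
  B5: | IN={a@B4, b@B1, c@B4, d@B0, f@B4} | OUT={a@B4, b@B1, c@B4, d@B0, f@B5}
  B6: | IN={a@B2, a@B4, b@B1, c@B1, c@B4, d@B0, f@B5} | OUT={a@B2, a@B4, b@B1, c@B1, c@B4, d@B0, f@B5}
  B7: | IN={a@B2, a@B4, b@B1, c@B1, c@B4, d@B0, f@B5} | OUT={a@B2, a@B4, b@B7, c@B1, c@B4, d@B0, f@B7}
  B8: | IN={a@B2, a@B4, b@B7, c@B1, c@B4, d@B0, f@B7} | OUT={a@B2, a@B4, b@B7, c@B8, d@B0, f@B7}

Merge at B8: IN[B8] = OUT[B7] = {a@B2, a@B4, b@B7, c@B1, c@B4, d@B0, f@B7}
Applying B8's transfer function to that IN value gives OUT[B8] (row B8 above).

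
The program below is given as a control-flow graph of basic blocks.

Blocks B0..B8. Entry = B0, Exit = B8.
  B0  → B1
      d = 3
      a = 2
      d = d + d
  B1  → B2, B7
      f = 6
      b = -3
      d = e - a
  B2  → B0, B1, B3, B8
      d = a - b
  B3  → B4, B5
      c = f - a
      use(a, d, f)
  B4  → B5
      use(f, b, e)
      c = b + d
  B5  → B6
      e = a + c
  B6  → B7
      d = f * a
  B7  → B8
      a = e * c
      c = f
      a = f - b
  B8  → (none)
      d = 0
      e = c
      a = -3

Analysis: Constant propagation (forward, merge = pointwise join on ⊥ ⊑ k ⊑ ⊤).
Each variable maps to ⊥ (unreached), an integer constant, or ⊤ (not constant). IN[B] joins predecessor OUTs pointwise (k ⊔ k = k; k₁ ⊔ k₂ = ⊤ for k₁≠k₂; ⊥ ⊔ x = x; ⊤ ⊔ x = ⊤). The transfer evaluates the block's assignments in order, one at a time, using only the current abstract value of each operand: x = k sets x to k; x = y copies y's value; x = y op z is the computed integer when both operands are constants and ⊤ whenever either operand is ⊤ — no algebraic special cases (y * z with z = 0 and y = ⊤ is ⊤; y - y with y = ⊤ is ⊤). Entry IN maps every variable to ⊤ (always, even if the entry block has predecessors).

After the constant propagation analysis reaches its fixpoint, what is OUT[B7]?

Answer: {a: 9, b: -3, c: 6, d: ⊤, e: ⊤, f: 6}

Derivation:
Converged values:
  B0:   IN=(all ⊤)   OUT={a:2, d:6; rest ⊤}
  B1:   IN={a:2; rest ⊤}   OUT={a:2, b:-3, f:6; rest ⊤}
  B2:   IN={a:2, b:-3, f:6; rest ⊤}   OUT={a:2, b:-3, d:5, f:6; rest ⊤}
  B3:   IN={a:2, b:-3, d:5, f:6; rest ⊤}   OUT={a:2, b:-3, c:4, d:5, f:6; rest ⊤}
  B4:   IN={a:2, b:-3, c:4, d:5, f:6; rest ⊤}   OUT={a:2, b:-3, c:2, d:5, f:6; rest ⊤}
  B5:   IN={a:2, b:-3, d:5, f:6; rest ⊤}   OUT={a:2, b:-3, d:5, f:6; rest ⊤}
  B6:   IN={a:2, b:-3, d:5, f:6; rest ⊤}   OUT={a:2, b:-3, d:12, f:6; rest ⊤}
  B7:   IN={a:2, b:-3, f:6; rest ⊤}   OUT={a:9, b:-3, c:6, f:6; rest ⊤}
  B8:   IN={b:-3, f:6; rest ⊤}   OUT={a:-3, b:-3, d:0, f:6; rest ⊤}

Merge at B7: IN[B7] = OUT[B1] ⊔ OUT[B6] = {a: 2, b: -3, c: ⊤, d: ⊤, e: ⊤, f: 6}
Applying B7's transfer function to that IN value gives OUT[B7] (row B7 above).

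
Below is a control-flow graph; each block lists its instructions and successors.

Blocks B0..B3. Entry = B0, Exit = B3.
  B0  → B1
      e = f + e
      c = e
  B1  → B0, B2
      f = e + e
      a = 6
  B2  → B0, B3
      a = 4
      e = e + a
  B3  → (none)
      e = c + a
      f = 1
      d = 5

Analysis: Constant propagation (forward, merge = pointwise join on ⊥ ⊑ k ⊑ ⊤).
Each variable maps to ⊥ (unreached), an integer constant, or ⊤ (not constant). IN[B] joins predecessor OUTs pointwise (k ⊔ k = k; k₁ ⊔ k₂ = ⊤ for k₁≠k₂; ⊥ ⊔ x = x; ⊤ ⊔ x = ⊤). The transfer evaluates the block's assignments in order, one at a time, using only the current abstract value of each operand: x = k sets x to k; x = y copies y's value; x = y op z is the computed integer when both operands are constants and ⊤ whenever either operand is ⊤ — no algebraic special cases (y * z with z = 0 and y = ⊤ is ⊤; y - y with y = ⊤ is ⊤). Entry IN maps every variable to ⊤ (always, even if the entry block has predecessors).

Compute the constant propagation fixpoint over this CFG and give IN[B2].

Answer: {a: 6, b: ⊤, c: ⊤, d: ⊤, e: ⊤, f: ⊤}

Working:
Per-block solution:
  B0:  IN=(all ⊤)  OUT=(all ⊤)
  B1:  IN=(all ⊤)  OUT={a:6; rest ⊤}
  B2:  IN={a:6; rest ⊤}  OUT={a:4; rest ⊤}
  B3:  IN={a:4; rest ⊤}  OUT={a:4, d:5, f:1; rest ⊤}

Merge at B2: IN[B2] = OUT[B1] = {a: 6, b: ⊤, c: ⊤, d: ⊤, e: ⊤, f: ⊤}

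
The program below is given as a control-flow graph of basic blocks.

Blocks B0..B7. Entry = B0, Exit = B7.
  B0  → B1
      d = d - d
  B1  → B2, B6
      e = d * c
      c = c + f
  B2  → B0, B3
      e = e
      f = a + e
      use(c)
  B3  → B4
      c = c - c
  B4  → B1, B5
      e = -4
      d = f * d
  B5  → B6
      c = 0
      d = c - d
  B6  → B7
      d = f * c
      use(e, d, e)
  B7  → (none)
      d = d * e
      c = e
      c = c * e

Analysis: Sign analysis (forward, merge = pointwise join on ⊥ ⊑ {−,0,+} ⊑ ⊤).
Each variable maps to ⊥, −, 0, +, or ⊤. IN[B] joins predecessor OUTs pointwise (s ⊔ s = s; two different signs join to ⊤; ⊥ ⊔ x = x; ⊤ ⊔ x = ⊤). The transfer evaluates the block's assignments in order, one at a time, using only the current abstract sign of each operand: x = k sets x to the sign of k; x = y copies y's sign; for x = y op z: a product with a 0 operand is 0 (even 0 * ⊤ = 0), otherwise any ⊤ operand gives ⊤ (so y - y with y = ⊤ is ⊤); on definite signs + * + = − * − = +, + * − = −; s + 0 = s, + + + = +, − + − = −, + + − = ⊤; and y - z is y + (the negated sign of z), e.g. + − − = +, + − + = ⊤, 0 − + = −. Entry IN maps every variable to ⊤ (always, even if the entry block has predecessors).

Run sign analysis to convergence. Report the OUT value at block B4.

Answer: {a: ⊤, b: ⊤, c: ⊤, d: ⊤, e: -, f: ⊤}

Trace:
Fixpoint table:
  B0: | IN=(all ⊤) | OUT=(all ⊤)
  B1: | IN=(all ⊤) | OUT=(all ⊤)
  B2: | IN=(all ⊤) | OUT=(all ⊤)
  B3: | IN=(all ⊤) | OUT=(all ⊤)
  B4: | IN=(all ⊤) | OUT={e:-; rest ⊤}
  B5: | IN={e:-; rest ⊤} | OUT={c:0, e:-; rest ⊤}
  B6: | IN=(all ⊤) | OUT=(all ⊤)
  B7: | IN=(all ⊤) | OUT=(all ⊤)

Merge at B4: IN[B4] = OUT[B3] = {a: ⊤, b: ⊤, c: ⊤, d: ⊤, e: ⊤, f: ⊤}
Applying B4's transfer function to that IN value gives OUT[B4] (row B4 above).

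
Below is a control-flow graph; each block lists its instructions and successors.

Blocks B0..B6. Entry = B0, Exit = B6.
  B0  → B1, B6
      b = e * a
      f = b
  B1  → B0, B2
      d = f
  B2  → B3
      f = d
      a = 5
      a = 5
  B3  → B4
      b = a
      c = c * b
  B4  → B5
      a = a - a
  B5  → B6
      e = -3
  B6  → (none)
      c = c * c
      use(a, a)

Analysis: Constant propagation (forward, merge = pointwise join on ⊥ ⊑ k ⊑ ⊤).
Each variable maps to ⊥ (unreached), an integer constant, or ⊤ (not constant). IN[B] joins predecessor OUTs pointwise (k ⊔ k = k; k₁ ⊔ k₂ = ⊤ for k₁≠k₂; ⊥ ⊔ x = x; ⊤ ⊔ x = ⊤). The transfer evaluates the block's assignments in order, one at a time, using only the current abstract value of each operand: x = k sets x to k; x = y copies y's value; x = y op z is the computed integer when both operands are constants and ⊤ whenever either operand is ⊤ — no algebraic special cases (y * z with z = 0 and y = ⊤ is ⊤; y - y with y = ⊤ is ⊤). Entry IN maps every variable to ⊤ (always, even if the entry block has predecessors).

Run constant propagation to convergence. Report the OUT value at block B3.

Answer: {a: 5, b: 5, c: ⊤, d: ⊤, e: ⊤, f: ⊤}

Derivation:
Converged values:
  B0: | IN=(all ⊤) | OUT=(all ⊤)
  B1: | IN=(all ⊤) | OUT=(all ⊤)
  B2: | IN=(all ⊤) | OUT={a:5; rest ⊤}
  B3: | IN={a:5; rest ⊤} | OUT={a:5, b:5; rest ⊤}
  B4: | IN={a:5, b:5; rest ⊤} | OUT={a:0, b:5; rest ⊤}
  B5: | IN={a:0, b:5; rest ⊤} | OUT={a:0, b:5, e:-3; rest ⊤}
  B6: | IN=(all ⊤) | OUT=(all ⊤)

Merge at B3: IN[B3] = OUT[B2] = {a: 5, b: ⊤, c: ⊤, d: ⊤, e: ⊤, f: ⊤}
Applying B3's transfer function to that IN value gives OUT[B3] (row B3 above).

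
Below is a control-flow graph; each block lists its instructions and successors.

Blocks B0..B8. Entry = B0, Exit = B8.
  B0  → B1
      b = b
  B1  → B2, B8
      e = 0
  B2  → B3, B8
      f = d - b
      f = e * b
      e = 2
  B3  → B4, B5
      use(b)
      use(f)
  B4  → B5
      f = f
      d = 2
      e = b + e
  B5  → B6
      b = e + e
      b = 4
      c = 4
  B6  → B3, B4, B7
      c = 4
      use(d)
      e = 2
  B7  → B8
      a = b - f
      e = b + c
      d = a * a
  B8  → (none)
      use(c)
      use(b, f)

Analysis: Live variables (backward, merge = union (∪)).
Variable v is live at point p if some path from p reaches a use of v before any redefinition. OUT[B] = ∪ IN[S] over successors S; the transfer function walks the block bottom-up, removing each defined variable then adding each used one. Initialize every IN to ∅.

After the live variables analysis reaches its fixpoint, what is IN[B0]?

Answer: {b, c, d, f}

Working:
Per-block solution:
  B0: | IN={b, c, d, f} | OUT={b, c, d, f}
  B1: | IN={b, c, d, f} | OUT={b, c, d, e, f}
  B2: | IN={b, c, d, e} | OUT={b, c, d, e, f}
  B3: | IN={b, d, e, f} | OUT={b, d, e, f}
  B4: | IN={b, e, f} | OUT={d, e, f}
  B5: | IN={d, e, f} | OUT={b, d, f}
  B6: | IN={b, d, f} | OUT={b, c, d, e, f}
  B7: | IN={b, c, f} | OUT={b, c, f}
  B8: | IN={b, c, f} | OUT={}

Merge at B0: OUT[B0] = IN[B1] = {b, c, d, f}
Applying B0's transfer function to that OUT value gives IN[B0] (row B0 above).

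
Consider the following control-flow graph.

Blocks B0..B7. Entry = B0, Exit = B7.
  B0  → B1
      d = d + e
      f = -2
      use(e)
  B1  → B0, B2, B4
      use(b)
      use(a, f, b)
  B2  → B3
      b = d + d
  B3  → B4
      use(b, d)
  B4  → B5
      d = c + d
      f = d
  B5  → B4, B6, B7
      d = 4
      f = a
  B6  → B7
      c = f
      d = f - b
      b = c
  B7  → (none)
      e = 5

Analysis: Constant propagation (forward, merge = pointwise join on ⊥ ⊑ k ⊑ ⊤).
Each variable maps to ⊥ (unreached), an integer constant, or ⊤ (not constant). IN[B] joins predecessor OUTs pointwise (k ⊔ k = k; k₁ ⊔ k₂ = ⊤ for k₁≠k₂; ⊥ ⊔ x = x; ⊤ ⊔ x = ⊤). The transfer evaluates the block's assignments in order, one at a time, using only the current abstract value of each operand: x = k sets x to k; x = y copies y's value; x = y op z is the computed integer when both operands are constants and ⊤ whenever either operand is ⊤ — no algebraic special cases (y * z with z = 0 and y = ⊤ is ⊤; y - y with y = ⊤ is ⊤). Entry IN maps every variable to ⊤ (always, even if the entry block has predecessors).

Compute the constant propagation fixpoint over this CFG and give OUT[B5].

Answer: {a: ⊤, b: ⊤, c: ⊤, d: 4, e: ⊤, f: ⊤}

Derivation:
Per-block solution:
  B0:  IN=(all ⊤)  OUT={f:-2; rest ⊤}
  B1:  IN={f:-2; rest ⊤}  OUT={f:-2; rest ⊤}
  B2:  IN={f:-2; rest ⊤}  OUT={f:-2; rest ⊤}
  B3:  IN={f:-2; rest ⊤}  OUT={f:-2; rest ⊤}
  B4:  IN=(all ⊤)  OUT=(all ⊤)
  B5:  IN=(all ⊤)  OUT={d:4; rest ⊤}
  B6:  IN={d:4; rest ⊤}  OUT=(all ⊤)
  B7:  IN=(all ⊤)  OUT={e:5; rest ⊤}

Merge at B5: IN[B5] = OUT[B4] = {a: ⊤, b: ⊤, c: ⊤, d: ⊤, e: ⊤, f: ⊤}
Applying B5's transfer function to that IN value gives OUT[B5] (row B5 above).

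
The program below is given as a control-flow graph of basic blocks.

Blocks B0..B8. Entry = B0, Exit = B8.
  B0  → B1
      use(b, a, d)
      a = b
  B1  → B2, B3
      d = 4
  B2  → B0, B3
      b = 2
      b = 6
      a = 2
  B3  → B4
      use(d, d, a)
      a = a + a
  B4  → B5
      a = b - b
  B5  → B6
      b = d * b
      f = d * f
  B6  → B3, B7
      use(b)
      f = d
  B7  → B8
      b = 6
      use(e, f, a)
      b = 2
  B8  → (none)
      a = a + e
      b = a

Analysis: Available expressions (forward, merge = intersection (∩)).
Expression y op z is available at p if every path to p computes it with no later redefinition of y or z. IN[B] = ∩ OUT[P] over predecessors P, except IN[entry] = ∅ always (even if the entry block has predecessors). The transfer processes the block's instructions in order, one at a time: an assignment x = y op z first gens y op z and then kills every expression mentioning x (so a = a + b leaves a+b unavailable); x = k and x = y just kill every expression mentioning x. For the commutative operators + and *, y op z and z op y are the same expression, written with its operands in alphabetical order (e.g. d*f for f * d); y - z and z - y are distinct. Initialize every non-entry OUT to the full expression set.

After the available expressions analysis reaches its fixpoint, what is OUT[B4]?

Answer: {b-b}

Trace:
Fixpoint table:
  B0:  IN={}  OUT={}
  B1:  IN={}  OUT={}
  B2:  IN={}  OUT={}
  B3:  IN={}  OUT={}
  B4:  IN={}  OUT={b-b}
  B5:  IN={b-b}  OUT={}
  B6:  IN={}  OUT={}
  B7:  IN={}  OUT={}
  B8:  IN={}  OUT={}

Merge at B4: IN[B4] = OUT[B3] = {}
Applying B4's transfer function to that IN value gives OUT[B4] (row B4 above).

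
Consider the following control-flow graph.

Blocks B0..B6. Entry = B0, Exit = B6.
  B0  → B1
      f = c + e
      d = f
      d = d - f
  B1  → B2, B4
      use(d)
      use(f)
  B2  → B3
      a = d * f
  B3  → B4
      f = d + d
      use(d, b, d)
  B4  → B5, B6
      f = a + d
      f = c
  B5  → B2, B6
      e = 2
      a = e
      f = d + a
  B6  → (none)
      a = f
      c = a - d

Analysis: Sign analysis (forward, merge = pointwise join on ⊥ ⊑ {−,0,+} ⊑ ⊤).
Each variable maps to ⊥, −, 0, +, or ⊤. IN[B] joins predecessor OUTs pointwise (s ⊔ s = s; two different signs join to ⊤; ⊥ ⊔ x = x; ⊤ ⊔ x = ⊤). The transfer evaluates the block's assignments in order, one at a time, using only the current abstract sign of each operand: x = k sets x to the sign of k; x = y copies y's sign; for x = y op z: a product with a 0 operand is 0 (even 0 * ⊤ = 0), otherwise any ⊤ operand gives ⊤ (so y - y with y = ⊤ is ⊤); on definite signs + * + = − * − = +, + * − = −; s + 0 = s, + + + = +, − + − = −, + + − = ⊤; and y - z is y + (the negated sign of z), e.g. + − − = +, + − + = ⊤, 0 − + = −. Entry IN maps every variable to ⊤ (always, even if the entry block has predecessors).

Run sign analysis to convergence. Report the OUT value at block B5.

Answer: {a: +, b: ⊤, c: ⊤, d: ⊤, e: +, f: ⊤}

Trace:
Per-block solution:
  B0:   IN=(all ⊤)   OUT=(all ⊤)
  B1:   IN=(all ⊤)   OUT=(all ⊤)
  B2:   IN=(all ⊤)   OUT=(all ⊤)
  B3:   IN=(all ⊤)   OUT=(all ⊤)
  B4:   IN=(all ⊤)   OUT=(all ⊤)
  B5:   IN=(all ⊤)   OUT={a:+, e:+; rest ⊤}
  B6:   IN=(all ⊤)   OUT=(all ⊤)

Merge at B5: IN[B5] = OUT[B4] = {a: ⊤, b: ⊤, c: ⊤, d: ⊤, e: ⊤, f: ⊤}
Applying B5's transfer function to that IN value gives OUT[B5] (row B5 above).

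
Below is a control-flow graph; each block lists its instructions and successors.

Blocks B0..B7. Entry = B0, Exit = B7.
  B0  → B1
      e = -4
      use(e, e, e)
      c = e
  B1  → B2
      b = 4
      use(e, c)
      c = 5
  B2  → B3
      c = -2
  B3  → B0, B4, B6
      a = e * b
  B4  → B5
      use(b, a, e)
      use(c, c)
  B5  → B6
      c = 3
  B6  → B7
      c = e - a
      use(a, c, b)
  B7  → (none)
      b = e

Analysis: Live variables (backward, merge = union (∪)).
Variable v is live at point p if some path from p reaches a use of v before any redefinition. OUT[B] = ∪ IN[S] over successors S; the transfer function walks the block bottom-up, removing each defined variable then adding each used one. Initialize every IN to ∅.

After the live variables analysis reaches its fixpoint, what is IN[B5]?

Fixpoint table:
  B0:  IN={}  OUT={c, e}
  B1:  IN={c, e}  OUT={b, e}
  B2:  IN={b, e}  OUT={b, c, e}
  B3:  IN={b, c, e}  OUT={a, b, c, e}
  B4:  IN={a, b, c, e}  OUT={a, b, e}
  B5:  IN={a, b, e}  OUT={a, b, e}
  B6:  IN={a, b, e}  OUT={e}
  B7:  IN={e}  OUT={}

Merge at B5: OUT[B5] = IN[B6] = {a, b, e}
Applying B5's transfer function to that OUT value gives IN[B5] (row B5 above).

Answer: {a, b, e}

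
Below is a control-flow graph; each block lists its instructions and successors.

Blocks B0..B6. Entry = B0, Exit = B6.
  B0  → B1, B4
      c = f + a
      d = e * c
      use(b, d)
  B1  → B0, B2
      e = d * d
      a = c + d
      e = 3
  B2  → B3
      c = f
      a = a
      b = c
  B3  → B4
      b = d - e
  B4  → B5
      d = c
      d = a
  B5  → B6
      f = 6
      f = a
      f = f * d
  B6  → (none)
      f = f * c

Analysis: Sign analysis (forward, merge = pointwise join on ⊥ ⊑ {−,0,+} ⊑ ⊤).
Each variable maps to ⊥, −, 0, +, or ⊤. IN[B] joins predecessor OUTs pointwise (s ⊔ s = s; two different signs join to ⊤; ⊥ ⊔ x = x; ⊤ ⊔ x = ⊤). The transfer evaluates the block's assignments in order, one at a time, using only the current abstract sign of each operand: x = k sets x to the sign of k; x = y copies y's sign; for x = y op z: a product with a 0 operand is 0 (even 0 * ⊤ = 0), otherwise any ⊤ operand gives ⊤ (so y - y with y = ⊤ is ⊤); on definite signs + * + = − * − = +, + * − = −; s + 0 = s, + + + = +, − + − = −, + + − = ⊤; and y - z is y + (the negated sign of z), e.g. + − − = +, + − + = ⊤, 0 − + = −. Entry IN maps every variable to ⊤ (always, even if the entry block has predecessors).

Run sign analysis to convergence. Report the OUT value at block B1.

Per-block solution:
  B0: | IN=(all ⊤) | OUT=(all ⊤)
  B1: | IN=(all ⊤) | OUT={e:+; rest ⊤}
  B2: | IN={e:+; rest ⊤} | OUT={e:+; rest ⊤}
  B3: | IN={e:+; rest ⊤} | OUT={e:+; rest ⊤}
  B4: | IN=(all ⊤) | OUT=(all ⊤)
  B5: | IN=(all ⊤) | OUT=(all ⊤)
  B6: | IN=(all ⊤) | OUT=(all ⊤)

Merge at B1: IN[B1] = OUT[B0] = {a: ⊤, b: ⊤, c: ⊤, d: ⊤, e: ⊤, f: ⊤}
Applying B1's transfer function to that IN value gives OUT[B1] (row B1 above).

Answer: {a: ⊤, b: ⊤, c: ⊤, d: ⊤, e: +, f: ⊤}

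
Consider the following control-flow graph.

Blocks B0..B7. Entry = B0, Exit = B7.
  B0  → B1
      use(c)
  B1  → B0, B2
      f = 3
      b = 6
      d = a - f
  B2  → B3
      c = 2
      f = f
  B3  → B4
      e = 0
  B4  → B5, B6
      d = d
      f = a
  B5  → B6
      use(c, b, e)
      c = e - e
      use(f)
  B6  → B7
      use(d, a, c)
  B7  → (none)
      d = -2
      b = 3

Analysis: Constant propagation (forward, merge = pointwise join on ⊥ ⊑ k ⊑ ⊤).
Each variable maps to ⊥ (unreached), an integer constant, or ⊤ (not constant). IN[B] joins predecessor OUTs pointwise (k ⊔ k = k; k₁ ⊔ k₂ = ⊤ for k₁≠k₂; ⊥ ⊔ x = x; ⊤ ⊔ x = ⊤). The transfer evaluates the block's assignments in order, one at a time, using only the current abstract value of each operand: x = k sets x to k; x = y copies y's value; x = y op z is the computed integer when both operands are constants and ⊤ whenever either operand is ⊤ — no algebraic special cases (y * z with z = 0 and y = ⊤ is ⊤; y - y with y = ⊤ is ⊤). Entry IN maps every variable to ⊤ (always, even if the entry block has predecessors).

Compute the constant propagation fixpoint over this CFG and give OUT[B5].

Converged values:
  B0:   IN=(all ⊤)   OUT=(all ⊤)
  B1:   IN=(all ⊤)   OUT={b:6, f:3; rest ⊤}
  B2:   IN={b:6, f:3; rest ⊤}   OUT={b:6, c:2, f:3; rest ⊤}
  B3:   IN={b:6, c:2, f:3; rest ⊤}   OUT={b:6, c:2, e:0, f:3; rest ⊤}
  B4:   IN={b:6, c:2, e:0, f:3; rest ⊤}   OUT={b:6, c:2, e:0; rest ⊤}
  B5:   IN={b:6, c:2, e:0; rest ⊤}   OUT={b:6, c:0, e:0; rest ⊤}
  B6:   IN={b:6, e:0; rest ⊤}   OUT={b:6, e:0; rest ⊤}
  B7:   IN={b:6, e:0; rest ⊤}   OUT={b:3, d:-2, e:0; rest ⊤}

Merge at B5: IN[B5] = OUT[B4] = {a: ⊤, b: 6, c: 2, d: ⊤, e: 0, f: ⊤}
Applying B5's transfer function to that IN value gives OUT[B5] (row B5 above).

Answer: {a: ⊤, b: 6, c: 0, d: ⊤, e: 0, f: ⊤}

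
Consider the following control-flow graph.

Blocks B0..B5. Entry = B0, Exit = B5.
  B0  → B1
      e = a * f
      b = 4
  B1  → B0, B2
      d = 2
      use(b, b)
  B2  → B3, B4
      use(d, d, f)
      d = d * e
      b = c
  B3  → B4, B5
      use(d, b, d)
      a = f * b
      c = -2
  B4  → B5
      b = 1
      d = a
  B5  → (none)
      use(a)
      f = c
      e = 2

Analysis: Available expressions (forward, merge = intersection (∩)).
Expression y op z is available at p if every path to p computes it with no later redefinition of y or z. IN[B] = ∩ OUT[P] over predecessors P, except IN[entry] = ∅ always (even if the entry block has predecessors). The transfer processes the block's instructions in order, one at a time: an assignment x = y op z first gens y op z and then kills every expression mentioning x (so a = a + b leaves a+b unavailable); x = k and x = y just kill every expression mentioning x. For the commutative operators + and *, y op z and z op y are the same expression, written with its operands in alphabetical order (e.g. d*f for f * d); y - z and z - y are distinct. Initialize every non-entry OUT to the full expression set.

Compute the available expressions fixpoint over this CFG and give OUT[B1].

Per-block solution:
  B0:   IN={}   OUT={a*f}
  B1:   IN={a*f}   OUT={a*f}
  B2:   IN={a*f}   OUT={a*f}
  B3:   IN={a*f}   OUT={b*f}
  B4:   IN={}   OUT={}
  B5:   IN={}   OUT={}

Merge at B1: IN[B1] = OUT[B0] = {a*f}
Applying B1's transfer function to that IN value gives OUT[B1] (row B1 above).

Answer: {a*f}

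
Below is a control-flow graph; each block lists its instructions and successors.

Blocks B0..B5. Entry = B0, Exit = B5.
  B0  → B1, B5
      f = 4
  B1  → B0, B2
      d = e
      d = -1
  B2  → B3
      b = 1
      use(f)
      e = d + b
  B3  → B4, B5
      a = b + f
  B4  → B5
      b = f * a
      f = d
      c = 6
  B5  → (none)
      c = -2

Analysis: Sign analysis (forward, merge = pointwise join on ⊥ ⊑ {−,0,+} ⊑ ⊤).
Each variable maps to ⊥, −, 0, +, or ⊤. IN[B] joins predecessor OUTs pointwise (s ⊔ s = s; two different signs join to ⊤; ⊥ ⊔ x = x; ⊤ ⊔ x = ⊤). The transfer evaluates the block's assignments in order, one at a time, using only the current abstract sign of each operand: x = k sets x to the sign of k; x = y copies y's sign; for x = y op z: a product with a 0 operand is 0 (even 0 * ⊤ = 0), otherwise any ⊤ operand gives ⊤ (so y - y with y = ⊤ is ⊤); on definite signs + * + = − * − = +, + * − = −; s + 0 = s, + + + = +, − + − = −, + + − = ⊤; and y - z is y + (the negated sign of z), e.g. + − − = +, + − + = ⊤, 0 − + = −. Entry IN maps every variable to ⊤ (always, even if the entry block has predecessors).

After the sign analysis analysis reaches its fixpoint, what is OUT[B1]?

Answer: {a: ⊤, b: ⊤, c: ⊤, d: -, e: ⊤, f: +}

Working:
Converged values:
  B0: | IN=(all ⊤) | OUT={f:+; rest ⊤}
  B1: | IN={f:+; rest ⊤} | OUT={d:-, f:+; rest ⊤}
  B2: | IN={d:-, f:+; rest ⊤} | OUT={b:+, d:-, f:+; rest ⊤}
  B3: | IN={b:+, d:-, f:+; rest ⊤} | OUT={a:+, b:+, d:-, f:+; rest ⊤}
  B4: | IN={a:+, b:+, d:-, f:+; rest ⊤} | OUT={a:+, b:+, c:+, d:-, f:-; rest ⊤}
  B5: | IN=(all ⊤) | OUT={c:-; rest ⊤}

Merge at B1: IN[B1] = OUT[B0] = {a: ⊤, b: ⊤, c: ⊤, d: ⊤, e: ⊤, f: +}
Applying B1's transfer function to that IN value gives OUT[B1] (row B1 above).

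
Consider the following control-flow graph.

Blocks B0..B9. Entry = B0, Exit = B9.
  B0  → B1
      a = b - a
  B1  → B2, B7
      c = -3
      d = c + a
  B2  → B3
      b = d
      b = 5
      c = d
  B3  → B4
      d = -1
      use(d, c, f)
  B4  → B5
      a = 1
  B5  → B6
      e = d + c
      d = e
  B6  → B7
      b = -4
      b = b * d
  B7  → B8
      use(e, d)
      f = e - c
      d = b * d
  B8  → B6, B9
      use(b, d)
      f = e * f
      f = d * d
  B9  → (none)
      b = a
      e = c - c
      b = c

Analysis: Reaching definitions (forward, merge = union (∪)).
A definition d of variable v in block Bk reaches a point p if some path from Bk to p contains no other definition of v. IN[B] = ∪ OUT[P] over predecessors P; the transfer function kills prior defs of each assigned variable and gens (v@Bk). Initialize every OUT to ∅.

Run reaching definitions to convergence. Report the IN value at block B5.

Converged values:
  B0: | IN={} | OUT={a@B0}
  B1: | IN={a@B0} | OUT={a@B0, c@B1, d@B1}
  B2: | IN={a@B0, c@B1, d@B1} | OUT={a@B0, b@B2, c@B2, d@B1}
  B3: | IN={a@B0, b@B2, c@B2, d@B1} | OUT={a@B0, b@B2, c@B2, d@B3}
  B4: | IN={a@B0, b@B2, c@B2, d@B3} | OUT={a@B4, b@B2, c@B2, d@B3}
  B5: | IN={a@B4, b@B2, c@B2, d@B3} | OUT={a@B4, b@B2, c@B2, d@B5, e@B5}
  B6: | IN={a@B0, a@B4, b@B2, b@B6, c@B1, c@B2, d@B5, d@B7, e@B5, f@B8} | OUT={a@B0, a@B4, b@B6, c@B1, c@B2, d@B5, d@B7, e@B5, f@B8}
  B7: | IN={a@B0, a@B4, b@B6, c@B1, c@B2, d@B1, d@B5, d@B7, e@B5, f@B8} | OUT={a@B0, a@B4, b@B6, c@B1, c@B2, d@B7, e@B5, f@B7}
  B8: | IN={a@B0, a@B4, b@B6, c@B1, c@B2, d@B7, e@B5, f@B7} | OUT={a@B0, a@B4, b@B6, c@B1, c@B2, d@B7, e@B5, f@B8}
  B9: | IN={a@B0, a@B4, b@B6, c@B1, c@B2, d@B7, e@B5, f@B8} | OUT={a@B0, a@B4, b@B9, c@B1, c@B2, d@B7, e@B9, f@B8}

Merge at B5: IN[B5] = OUT[B4] = {a@B4, b@B2, c@B2, d@B3}

Answer: {a@B4, b@B2, c@B2, d@B3}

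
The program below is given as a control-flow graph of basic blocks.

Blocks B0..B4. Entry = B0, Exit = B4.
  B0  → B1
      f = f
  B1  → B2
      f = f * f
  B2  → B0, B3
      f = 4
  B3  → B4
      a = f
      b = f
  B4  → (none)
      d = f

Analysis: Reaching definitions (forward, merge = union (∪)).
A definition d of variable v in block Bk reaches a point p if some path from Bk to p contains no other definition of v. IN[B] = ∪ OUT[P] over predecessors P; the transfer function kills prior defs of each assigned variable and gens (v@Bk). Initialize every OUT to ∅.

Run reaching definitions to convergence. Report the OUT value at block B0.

Answer: {f@B0}

Working:
Per-block solution:
  B0: | IN={f@B2} | OUT={f@B0}
  B1: | IN={f@B0} | OUT={f@B1}
  B2: | IN={f@B1} | OUT={f@B2}
  B3: | IN={f@B2} | OUT={a@B3, b@B3, f@B2}
  B4: | IN={a@B3, b@B3, f@B2} | OUT={a@B3, b@B3, d@B4, f@B2}

Merge at B0 (entry node, so the boundary value {} is joined with the incoming edge(s)): IN[B0] = {} ⊔ OUT[B2] = {f@B2}
Applying B0's transfer function to that IN value gives OUT[B0] (row B0 above).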